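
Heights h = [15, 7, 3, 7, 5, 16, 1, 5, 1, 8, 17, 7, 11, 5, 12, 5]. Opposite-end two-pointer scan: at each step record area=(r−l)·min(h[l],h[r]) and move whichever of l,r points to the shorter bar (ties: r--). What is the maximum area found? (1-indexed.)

max area = 168

[1,16] min(15,5)*15=75 best=75 * → r--
[1,15] min(15,12)*14=168 best=168 * → r--
[1,14] min(15,5)*13=65 best=168 → r--
[1,13] min(15,11)*12=132 best=168 → r--
[1,12] min(15,7)*11=77 best=168 → r--
[1,11] min(15,17)*10=150 best=168 → l++
[2,11] min(7,17)*9=63 best=168 → l++
[3,11] min(3,17)*8=24 best=168 → l++
[4,11] min(7,17)*7=49 best=168 → l++
[5,11] min(5,17)*6=30 best=168 → l++
[6,11] min(16,17)*5=80 best=168 → l++
[7,11] min(1,17)*4=4 best=168 → l++
[8,11] min(5,17)*3=15 best=168 → l++
[9,11] min(1,17)*2=2 best=168 → l++
[10,11] min(8,17)*1=8 best=168 → l++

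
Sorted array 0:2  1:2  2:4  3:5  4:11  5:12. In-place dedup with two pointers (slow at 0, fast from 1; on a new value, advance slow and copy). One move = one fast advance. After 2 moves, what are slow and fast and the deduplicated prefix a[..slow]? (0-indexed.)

slow=1, fast=3, prefix=[2, 4]

slow=0 fast=1: a[fast]=2=a[slow] dup, fast++
slow=0 fast=2: a[fast]=4≠a[slow]=2 write a[1]=4, slow++,fast++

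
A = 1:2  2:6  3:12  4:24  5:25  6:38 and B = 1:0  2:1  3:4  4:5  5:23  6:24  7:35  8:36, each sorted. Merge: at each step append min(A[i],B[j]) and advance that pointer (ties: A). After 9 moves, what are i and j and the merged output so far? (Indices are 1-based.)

i=1 j=1: A[i]=2>B[j]=0 take 0, j++
i=1 j=2: A[i]=2>B[j]=1 take 1, j++
i=1 j=3: A[i]=2<=B[j]=4 take 2, i++
i=2 j=3: A[i]=6>B[j]=4 take 4, j++
i=2 j=4: A[i]=6>B[j]=5 take 5, j++
i=2 j=5: A[i]=6<=B[j]=23 take 6, i++
i=3 j=5: A[i]=12<=B[j]=23 take 12, i++
i=4 j=5: A[i]=24>B[j]=23 take 23, j++
i=4 j=6: A[i]=24<=B[j]=24 take 24, i++

i=5, j=6, merged so far=[0, 1, 2, 4, 5, 6, 12, 23, 24]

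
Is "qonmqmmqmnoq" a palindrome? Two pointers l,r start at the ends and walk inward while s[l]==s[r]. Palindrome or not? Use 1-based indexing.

[1,12] 'q'=='q' → l++,r--
[2,11] 'o'=='o' → l++,r--
[3,10] 'n'=='n' → l++,r--
[4,9] 'm'=='m' → l++,r--
[5,8] 'q'=='q' → l++,r--
[6,7] 'm'=='m' → l++,r--

palindrome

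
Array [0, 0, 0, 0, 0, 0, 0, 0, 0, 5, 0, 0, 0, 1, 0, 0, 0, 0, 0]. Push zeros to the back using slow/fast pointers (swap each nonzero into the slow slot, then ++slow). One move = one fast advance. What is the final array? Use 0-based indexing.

(s=0,f=0) a[fast]=0 → fast++
(s=0,f=1) a[fast]=0 → fast++
(s=0,f=2) a[fast]=0 → fast++
(s=0,f=3) a[fast]=0 → fast++
(s=0,f=4) a[fast]=0 → fast++
(s=0,f=5) a[fast]=0 → fast++
(s=0,f=6) a[fast]=0 → fast++
(s=0,f=7) a[fast]=0 → fast++
(s=0,f=8) a[fast]=0 → fast++
(s=0,f=9) a[fast]=5≠0 swap→a[0]=5 → slow++,fast++
(s=1,f=10) a[fast]=0 → fast++
(s=1,f=11) a[fast]=0 → fast++
(s=1,f=12) a[fast]=0 → fast++
(s=1,f=13) a[fast]=1≠0 swap→a[1]=1 → slow++,fast++
(s=2,f=14) a[fast]=0 → fast++
(s=2,f=15) a[fast]=0 → fast++
(s=2,f=16) a[fast]=0 → fast++
(s=2,f=17) a[fast]=0 → fast++
(s=2,f=18) a[fast]=0 → fast++

[5, 1, 0, 0, 0, 0, 0, 0, 0, 0, 0, 0, 0, 0, 0, 0, 0, 0, 0]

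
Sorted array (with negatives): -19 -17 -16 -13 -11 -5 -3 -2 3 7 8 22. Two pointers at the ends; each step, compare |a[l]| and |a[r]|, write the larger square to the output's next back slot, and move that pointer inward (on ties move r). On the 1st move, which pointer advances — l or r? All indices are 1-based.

r

l=1 r=12: |-19|<=|22| out[12]=484, r--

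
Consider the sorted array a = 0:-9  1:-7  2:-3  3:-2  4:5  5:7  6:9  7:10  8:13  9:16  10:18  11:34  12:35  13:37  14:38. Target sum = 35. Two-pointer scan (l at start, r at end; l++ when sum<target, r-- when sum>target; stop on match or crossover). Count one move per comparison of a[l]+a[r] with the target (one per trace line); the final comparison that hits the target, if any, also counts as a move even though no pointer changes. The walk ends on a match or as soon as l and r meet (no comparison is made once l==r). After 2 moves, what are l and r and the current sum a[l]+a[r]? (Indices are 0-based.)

l=0 r=14: -9+38=29 <35, l++
l=1 r=14: -7+38=31 <35, l++

l=2, r=14, sum=35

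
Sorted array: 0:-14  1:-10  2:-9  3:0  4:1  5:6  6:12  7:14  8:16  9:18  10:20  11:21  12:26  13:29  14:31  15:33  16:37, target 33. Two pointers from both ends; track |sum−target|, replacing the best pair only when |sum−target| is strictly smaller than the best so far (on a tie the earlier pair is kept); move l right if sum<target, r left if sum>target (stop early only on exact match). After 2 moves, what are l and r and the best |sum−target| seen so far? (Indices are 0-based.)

l=2, r=16, best |Δ|=6

[0,16] -14+37=23 d=10 * → l++
[1,16] -10+37=27 d=6 * → l++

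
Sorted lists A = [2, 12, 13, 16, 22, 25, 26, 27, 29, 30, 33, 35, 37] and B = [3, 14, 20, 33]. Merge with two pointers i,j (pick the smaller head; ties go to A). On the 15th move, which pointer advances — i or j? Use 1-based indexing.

i=1 j=1: A[i]=2<=B[j]=3 take 2, i++
i=2 j=1: A[i]=12>B[j]=3 take 3, j++
i=2 j=2: A[i]=12<=B[j]=14 take 12, i++
i=3 j=2: A[i]=13<=B[j]=14 take 13, i++
i=4 j=2: A[i]=16>B[j]=14 take 14, j++
i=4 j=3: A[i]=16<=B[j]=20 take 16, i++
i=5 j=3: A[i]=22>B[j]=20 take 20, j++
i=5 j=4: A[i]=22<=B[j]=33 take 22, i++
i=6 j=4: A[i]=25<=B[j]=33 take 25, i++
i=7 j=4: A[i]=26<=B[j]=33 take 26, i++
i=8 j=4: A[i]=27<=B[j]=33 take 27, i++
i=9 j=4: A[i]=29<=B[j]=33 take 29, i++
i=10 j=4: A[i]=30<=B[j]=33 take 30, i++
i=11 j=4: A[i]=33<=B[j]=33 take 33, i++
i=12 j=4: A[i]=35>B[j]=33 take 33, j++

j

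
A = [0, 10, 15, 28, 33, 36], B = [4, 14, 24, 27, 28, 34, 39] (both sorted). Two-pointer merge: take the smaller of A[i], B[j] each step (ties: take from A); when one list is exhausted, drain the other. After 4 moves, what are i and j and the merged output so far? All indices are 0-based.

i=0 j=0: A[i]=0<=B[j]=4 take 0, i++
i=1 j=0: A[i]=10>B[j]=4 take 4, j++
i=1 j=1: A[i]=10<=B[j]=14 take 10, i++
i=2 j=1: A[i]=15>B[j]=14 take 14, j++

i=2, j=2, merged so far=[0, 4, 10, 14]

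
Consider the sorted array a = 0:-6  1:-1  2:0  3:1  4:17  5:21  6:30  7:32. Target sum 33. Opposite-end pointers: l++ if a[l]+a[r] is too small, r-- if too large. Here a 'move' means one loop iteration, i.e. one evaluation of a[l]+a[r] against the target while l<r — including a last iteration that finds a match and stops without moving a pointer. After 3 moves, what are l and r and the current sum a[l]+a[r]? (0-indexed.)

l=3, r=7, sum=33

l=0 r=7: -6+32=26 <33, l++
l=1 r=7: -1+32=31 <33, l++
l=2 r=7: 0+32=32 <33, l++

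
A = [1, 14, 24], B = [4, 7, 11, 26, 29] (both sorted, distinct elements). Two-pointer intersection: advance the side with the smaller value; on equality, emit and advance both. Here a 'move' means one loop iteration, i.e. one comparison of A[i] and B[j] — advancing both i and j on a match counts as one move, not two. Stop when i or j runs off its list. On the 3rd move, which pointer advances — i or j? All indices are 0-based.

[i=0,j=0] 1<4 → i++
[i=1,j=0] 14>4 → j++
[i=1,j=1] 14>7 → j++

j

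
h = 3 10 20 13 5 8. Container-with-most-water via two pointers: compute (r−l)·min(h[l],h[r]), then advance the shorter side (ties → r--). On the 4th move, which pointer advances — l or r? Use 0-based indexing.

l

[0,5] min(3,8)*5=15 best=15 * → l++
[1,5] min(10,8)*4=32 best=32 * → r--
[1,4] min(10,5)*3=15 best=32 → r--
[1,3] min(10,13)*2=20 best=32 → l++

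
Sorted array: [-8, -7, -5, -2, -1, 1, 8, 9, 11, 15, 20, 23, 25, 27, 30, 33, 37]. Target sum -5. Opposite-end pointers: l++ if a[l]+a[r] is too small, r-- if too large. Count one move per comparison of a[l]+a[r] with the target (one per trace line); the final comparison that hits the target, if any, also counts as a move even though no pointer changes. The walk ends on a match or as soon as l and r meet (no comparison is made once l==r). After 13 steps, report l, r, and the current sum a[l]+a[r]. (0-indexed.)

[0,16] -8+37=29 >-5 → r--
[0,15] -8+33=25 >-5 → r--
[0,14] -8+30=22 >-5 → r--
[0,13] -8+27=19 >-5 → r--
[0,12] -8+25=17 >-5 → r--
[0,11] -8+23=15 >-5 → r--
[0,10] -8+20=12 >-5 → r--
[0,9] -8+15=7 >-5 → r--
[0,8] -8+11=3 >-5 → r--
[0,7] -8+9=1 >-5 → r--
[0,6] -8+8=0 >-5 → r--
[0,5] -8+1=-7 <-5 → l++
[1,5] -7+1=-6 <-5 → l++

l=2, r=5, sum=-4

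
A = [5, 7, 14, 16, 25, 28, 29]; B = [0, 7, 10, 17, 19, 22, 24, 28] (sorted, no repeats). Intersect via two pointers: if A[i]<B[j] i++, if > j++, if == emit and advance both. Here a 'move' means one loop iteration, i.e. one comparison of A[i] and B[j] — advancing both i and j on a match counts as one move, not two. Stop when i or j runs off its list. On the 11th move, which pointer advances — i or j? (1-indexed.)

i

[i=1,j=1] 5>0 → j++
[i=1,j=2] 5<7 → i++
[i=2,j=2] 7==7 emit → i++,j++
[i=3,j=3] 14>10 → j++
[i=3,j=4] 14<17 → i++
[i=4,j=4] 16<17 → i++
[i=5,j=4] 25>17 → j++
[i=5,j=5] 25>19 → j++
[i=5,j=6] 25>22 → j++
[i=5,j=7] 25>24 → j++
[i=5,j=8] 25<28 → i++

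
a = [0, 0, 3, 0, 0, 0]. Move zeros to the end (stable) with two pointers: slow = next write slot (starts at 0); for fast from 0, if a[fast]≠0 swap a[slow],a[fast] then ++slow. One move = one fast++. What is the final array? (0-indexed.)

(s=0,f=0) a[fast]=0 → fast++
(s=0,f=1) a[fast]=0 → fast++
(s=0,f=2) a[fast]=3≠0 swap→a[0]=3 → slow++,fast++
(s=1,f=3) a[fast]=0 → fast++
(s=1,f=4) a[fast]=0 → fast++
(s=1,f=5) a[fast]=0 → fast++

[3, 0, 0, 0, 0, 0]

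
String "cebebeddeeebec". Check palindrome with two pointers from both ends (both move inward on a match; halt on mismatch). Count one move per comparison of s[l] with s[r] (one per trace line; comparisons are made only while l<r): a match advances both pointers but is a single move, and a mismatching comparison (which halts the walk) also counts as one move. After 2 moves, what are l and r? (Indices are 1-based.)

[1,14] 'c'=='c' → l++,r--
[2,13] 'e'=='e' → l++,r--

l=3, r=12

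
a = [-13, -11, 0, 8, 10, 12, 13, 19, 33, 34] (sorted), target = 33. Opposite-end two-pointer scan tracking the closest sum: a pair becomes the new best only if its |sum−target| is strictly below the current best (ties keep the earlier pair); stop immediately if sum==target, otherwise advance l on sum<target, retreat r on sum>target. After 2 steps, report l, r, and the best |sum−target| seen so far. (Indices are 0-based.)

l=2, r=9, best |Δ|=10

[0,9] -13+34=21 d=12 * → l++
[1,9] -11+34=23 d=10 * → l++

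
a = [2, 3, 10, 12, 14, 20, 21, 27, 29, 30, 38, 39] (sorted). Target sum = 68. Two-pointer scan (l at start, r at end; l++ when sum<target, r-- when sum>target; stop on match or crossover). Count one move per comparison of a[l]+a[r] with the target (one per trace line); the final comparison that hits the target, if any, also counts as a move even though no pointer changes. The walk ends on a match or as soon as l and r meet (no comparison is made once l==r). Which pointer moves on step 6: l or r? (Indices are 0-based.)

[0,11] 2+39=41 <68 → l++
[1,11] 3+39=42 <68 → l++
[2,11] 10+39=49 <68 → l++
[3,11] 12+39=51 <68 → l++
[4,11] 14+39=53 <68 → l++
[5,11] 20+39=59 <68 → l++

l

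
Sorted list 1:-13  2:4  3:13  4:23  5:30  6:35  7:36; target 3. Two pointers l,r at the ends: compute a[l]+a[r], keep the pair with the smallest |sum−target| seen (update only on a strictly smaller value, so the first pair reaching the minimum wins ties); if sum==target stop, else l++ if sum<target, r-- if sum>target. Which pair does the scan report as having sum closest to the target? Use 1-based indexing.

[1,7] -13+36=23 d=20 * → r--
[1,6] -13+35=22 d=19 * → r--
[1,5] -13+30=17 d=14 * → r--
[1,4] -13+23=10 d=7 * → r--
[1,3] -13+13=0 d=3 * → l++
[2,3] 4+13=17 d=14 → r--

pair (-13, 13) with sum 0 (|Δ|=3)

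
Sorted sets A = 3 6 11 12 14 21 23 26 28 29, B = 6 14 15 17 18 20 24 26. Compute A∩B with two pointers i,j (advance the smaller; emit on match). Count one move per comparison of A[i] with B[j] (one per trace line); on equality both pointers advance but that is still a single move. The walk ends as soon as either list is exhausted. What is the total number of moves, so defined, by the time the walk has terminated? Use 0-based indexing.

[i=0,j=0] 3<6 → i++
[i=1,j=0] 6==6 emit → i++,j++
[i=2,j=1] 11<14 → i++
[i=3,j=1] 12<14 → i++
[i=4,j=1] 14==14 emit → i++,j++
[i=5,j=2] 21>15 → j++
[i=5,j=3] 21>17 → j++
[i=5,j=4] 21>18 → j++
[i=5,j=5] 21>20 → j++
[i=5,j=6] 21<24 → i++
[i=6,j=6] 23<24 → i++
[i=7,j=6] 26>24 → j++
[i=7,j=7] 26==26 emit → i++,j++

13 moves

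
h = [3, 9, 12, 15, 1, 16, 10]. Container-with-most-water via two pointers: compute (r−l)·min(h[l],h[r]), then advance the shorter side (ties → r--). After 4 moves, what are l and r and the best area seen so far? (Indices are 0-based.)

[0,6] min(3,10)*6=18 best=18 * → l++
[1,6] min(9,10)*5=45 best=45 * → l++
[2,6] min(12,10)*4=40 best=45 → r--
[2,5] min(12,16)*3=36 best=45 → l++

l=3, r=5, best area=45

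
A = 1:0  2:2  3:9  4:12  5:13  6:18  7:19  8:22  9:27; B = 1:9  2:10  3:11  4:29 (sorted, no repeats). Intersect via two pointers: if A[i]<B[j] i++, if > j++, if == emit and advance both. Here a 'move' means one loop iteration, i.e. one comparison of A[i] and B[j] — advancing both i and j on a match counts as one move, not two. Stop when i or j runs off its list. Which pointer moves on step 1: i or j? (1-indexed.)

i=1 j=1: 0<9, i++

i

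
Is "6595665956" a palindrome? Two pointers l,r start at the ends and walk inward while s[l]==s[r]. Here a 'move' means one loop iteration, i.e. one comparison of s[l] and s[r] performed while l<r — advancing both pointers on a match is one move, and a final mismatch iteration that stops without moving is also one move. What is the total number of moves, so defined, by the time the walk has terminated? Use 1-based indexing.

[1,10] '6'=='6' → l++,r--
[2,9] '5'=='5' → l++,r--
[3,8] '9'=='9' → l++,r--
[4,7] '5'=='5' → l++,r--
[5,6] '6'=='6' → l++,r--

5 moves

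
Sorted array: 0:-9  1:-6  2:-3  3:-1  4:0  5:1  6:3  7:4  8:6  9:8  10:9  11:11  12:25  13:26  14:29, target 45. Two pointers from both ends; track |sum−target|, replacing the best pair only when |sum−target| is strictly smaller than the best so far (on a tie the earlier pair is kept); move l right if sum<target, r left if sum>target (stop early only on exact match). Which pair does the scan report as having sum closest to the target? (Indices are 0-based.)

l=0 r=14: -9+29=20 d=25 *, l++
l=1 r=14: -6+29=23 d=22 *, l++
l=2 r=14: -3+29=26 d=19 *, l++
l=3 r=14: -1+29=28 d=17 *, l++
l=4 r=14: 0+29=29 d=16 *, l++
l=5 r=14: 1+29=30 d=15 *, l++
l=6 r=14: 3+29=32 d=13 *, l++
l=7 r=14: 4+29=33 d=12 *, l++
l=8 r=14: 6+29=35 d=10 *, l++
l=9 r=14: 8+29=37 d=8 *, l++
l=10 r=14: 9+29=38 d=7 *, l++
l=11 r=14: 11+29=40 d=5 *, l++
l=12 r=14: 25+29=54 d=9, r--
l=12 r=13: 25+26=51 d=6, r--

pair (11, 29) with sum 40 (|Δ|=5)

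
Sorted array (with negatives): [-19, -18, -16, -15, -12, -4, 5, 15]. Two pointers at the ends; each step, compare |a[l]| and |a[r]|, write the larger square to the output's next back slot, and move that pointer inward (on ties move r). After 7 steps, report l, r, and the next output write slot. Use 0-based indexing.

l=5, r=5, next write slot=0

[0,7] |-19|>|15| out[7]=361 → l++
[1,7] |-18|>|15| out[6]=324 → l++
[2,7] |-16|>|15| out[5]=256 → l++
[3,7] |-15|<=|15| out[4]=225 → r--
[3,6] |-15|>|5| out[3]=225 → l++
[4,6] |-12|>|5| out[2]=144 → l++
[5,6] |-4|<=|5| out[1]=25 → r--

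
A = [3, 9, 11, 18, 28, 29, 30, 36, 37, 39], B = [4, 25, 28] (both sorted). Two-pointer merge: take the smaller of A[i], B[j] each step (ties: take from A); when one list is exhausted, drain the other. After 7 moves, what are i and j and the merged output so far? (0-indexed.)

i=5, j=2, merged so far=[3, 4, 9, 11, 18, 25, 28]

i=0 j=0: A[i]=3<=B[j]=4 take 3, i++
i=1 j=0: A[i]=9>B[j]=4 take 4, j++
i=1 j=1: A[i]=9<=B[j]=25 take 9, i++
i=2 j=1: A[i]=11<=B[j]=25 take 11, i++
i=3 j=1: A[i]=18<=B[j]=25 take 18, i++
i=4 j=1: A[i]=28>B[j]=25 take 25, j++
i=4 j=2: A[i]=28<=B[j]=28 take 28, i++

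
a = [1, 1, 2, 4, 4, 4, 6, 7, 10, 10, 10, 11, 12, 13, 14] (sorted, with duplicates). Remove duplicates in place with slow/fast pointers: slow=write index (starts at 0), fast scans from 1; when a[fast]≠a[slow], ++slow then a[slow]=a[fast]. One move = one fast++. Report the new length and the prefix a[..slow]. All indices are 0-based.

length 10; prefix = [1, 2, 4, 6, 7, 10, 11, 12, 13, 14]

slow=0 fast=1: a[fast]=1=a[slow] dup, fast++
slow=0 fast=2: a[fast]=2≠a[slow]=1 write a[1]=2, slow++,fast++
slow=1 fast=3: a[fast]=4≠a[slow]=2 write a[2]=4, slow++,fast++
slow=2 fast=4: a[fast]=4=a[slow] dup, fast++
slow=2 fast=5: a[fast]=4=a[slow] dup, fast++
slow=2 fast=6: a[fast]=6≠a[slow]=4 write a[3]=6, slow++,fast++
slow=3 fast=7: a[fast]=7≠a[slow]=6 write a[4]=7, slow++,fast++
slow=4 fast=8: a[fast]=10≠a[slow]=7 write a[5]=10, slow++,fast++
slow=5 fast=9: a[fast]=10=a[slow] dup, fast++
slow=5 fast=10: a[fast]=10=a[slow] dup, fast++
slow=5 fast=11: a[fast]=11≠a[slow]=10 write a[6]=11, slow++,fast++
slow=6 fast=12: a[fast]=12≠a[slow]=11 write a[7]=12, slow++,fast++
slow=7 fast=13: a[fast]=13≠a[slow]=12 write a[8]=13, slow++,fast++
slow=8 fast=14: a[fast]=14≠a[slow]=13 write a[9]=14, slow++,fast++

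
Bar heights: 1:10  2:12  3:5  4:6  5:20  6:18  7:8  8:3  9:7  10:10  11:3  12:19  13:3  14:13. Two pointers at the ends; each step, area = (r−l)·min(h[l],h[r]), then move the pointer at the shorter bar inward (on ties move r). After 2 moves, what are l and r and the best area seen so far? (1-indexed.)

l=1 r=14: min(10,13)*13=130 best=130 *, l++
l=2 r=14: min(12,13)*12=144 best=144 *, l++

l=3, r=14, best area=144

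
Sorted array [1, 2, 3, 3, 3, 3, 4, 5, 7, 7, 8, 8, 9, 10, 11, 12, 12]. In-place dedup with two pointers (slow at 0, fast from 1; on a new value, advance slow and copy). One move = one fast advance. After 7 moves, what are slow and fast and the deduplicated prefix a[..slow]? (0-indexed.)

slow=4, fast=8, prefix=[1, 2, 3, 4, 5]

(s=0,f=1) a[fast]=2≠a[slow]=1 write a[1]=2 → slow++,fast++
(s=1,f=2) a[fast]=3≠a[slow]=2 write a[2]=3 → slow++,fast++
(s=2,f=3) a[fast]=3=a[slow] dup → fast++
(s=2,f=4) a[fast]=3=a[slow] dup → fast++
(s=2,f=5) a[fast]=3=a[slow] dup → fast++
(s=2,f=6) a[fast]=4≠a[slow]=3 write a[3]=4 → slow++,fast++
(s=3,f=7) a[fast]=5≠a[slow]=4 write a[4]=5 → slow++,fast++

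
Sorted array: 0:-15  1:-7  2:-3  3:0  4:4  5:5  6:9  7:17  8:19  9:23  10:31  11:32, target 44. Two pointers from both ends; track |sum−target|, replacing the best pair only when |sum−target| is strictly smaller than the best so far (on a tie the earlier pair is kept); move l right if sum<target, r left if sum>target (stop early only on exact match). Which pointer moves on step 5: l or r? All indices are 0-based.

[0,11] -15+32=17 d=27 * → l++
[1,11] -7+32=25 d=19 * → l++
[2,11] -3+32=29 d=15 * → l++
[3,11] 0+32=32 d=12 * → l++
[4,11] 4+32=36 d=8 * → l++

l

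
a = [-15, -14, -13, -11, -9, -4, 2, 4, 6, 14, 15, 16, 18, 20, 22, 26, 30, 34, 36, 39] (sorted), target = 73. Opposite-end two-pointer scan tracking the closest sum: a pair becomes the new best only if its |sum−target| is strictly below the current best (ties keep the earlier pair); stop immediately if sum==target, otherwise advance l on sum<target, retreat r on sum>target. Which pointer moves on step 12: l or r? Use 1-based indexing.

l=1 r=20: -15+39=24 d=49 *, l++
l=2 r=20: -14+39=25 d=48 *, l++
l=3 r=20: -13+39=26 d=47 *, l++
l=4 r=20: -11+39=28 d=45 *, l++
l=5 r=20: -9+39=30 d=43 *, l++
l=6 r=20: -4+39=35 d=38 *, l++
l=7 r=20: 2+39=41 d=32 *, l++
l=8 r=20: 4+39=43 d=30 *, l++
l=9 r=20: 6+39=45 d=28 *, l++
l=10 r=20: 14+39=53 d=20 *, l++
l=11 r=20: 15+39=54 d=19 *, l++
l=12 r=20: 16+39=55 d=18 *, l++

l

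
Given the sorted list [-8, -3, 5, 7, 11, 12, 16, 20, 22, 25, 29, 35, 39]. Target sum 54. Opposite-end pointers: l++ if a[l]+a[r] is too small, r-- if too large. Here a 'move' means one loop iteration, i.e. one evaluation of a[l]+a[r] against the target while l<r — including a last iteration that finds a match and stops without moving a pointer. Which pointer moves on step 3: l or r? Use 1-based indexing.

l

[1,13] -8+39=31 <54 → l++
[2,13] -3+39=36 <54 → l++
[3,13] 5+39=44 <54 → l++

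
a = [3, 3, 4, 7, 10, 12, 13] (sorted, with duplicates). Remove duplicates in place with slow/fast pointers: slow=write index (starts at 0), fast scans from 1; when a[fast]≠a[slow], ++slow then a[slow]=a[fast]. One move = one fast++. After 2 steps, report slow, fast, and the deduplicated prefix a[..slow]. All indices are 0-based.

slow=0 fast=1: a[fast]=3=a[slow] dup, fast++
slow=0 fast=2: a[fast]=4≠a[slow]=3 write a[1]=4, slow++,fast++

slow=1, fast=3, prefix=[3, 4]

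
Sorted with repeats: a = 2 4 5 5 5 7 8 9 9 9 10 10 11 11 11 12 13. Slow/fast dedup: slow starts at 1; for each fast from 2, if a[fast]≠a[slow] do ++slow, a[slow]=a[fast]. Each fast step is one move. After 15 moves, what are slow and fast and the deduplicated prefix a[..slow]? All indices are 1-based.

slow=9, fast=17, prefix=[2, 4, 5, 7, 8, 9, 10, 11, 12]

slow=1 fast=2: a[fast]=4≠a[slow]=2 write a[2]=4, slow++,fast++
slow=2 fast=3: a[fast]=5≠a[slow]=4 write a[3]=5, slow++,fast++
slow=3 fast=4: a[fast]=5=a[slow] dup, fast++
slow=3 fast=5: a[fast]=5=a[slow] dup, fast++
slow=3 fast=6: a[fast]=7≠a[slow]=5 write a[4]=7, slow++,fast++
slow=4 fast=7: a[fast]=8≠a[slow]=7 write a[5]=8, slow++,fast++
slow=5 fast=8: a[fast]=9≠a[slow]=8 write a[6]=9, slow++,fast++
slow=6 fast=9: a[fast]=9=a[slow] dup, fast++
slow=6 fast=10: a[fast]=9=a[slow] dup, fast++
slow=6 fast=11: a[fast]=10≠a[slow]=9 write a[7]=10, slow++,fast++
slow=7 fast=12: a[fast]=10=a[slow] dup, fast++
slow=7 fast=13: a[fast]=11≠a[slow]=10 write a[8]=11, slow++,fast++
slow=8 fast=14: a[fast]=11=a[slow] dup, fast++
slow=8 fast=15: a[fast]=11=a[slow] dup, fast++
slow=8 fast=16: a[fast]=12≠a[slow]=11 write a[9]=12, slow++,fast++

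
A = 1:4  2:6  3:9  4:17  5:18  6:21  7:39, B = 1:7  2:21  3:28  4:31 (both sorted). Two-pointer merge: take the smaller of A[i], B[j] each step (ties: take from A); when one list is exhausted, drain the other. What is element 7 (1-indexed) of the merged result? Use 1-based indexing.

[i=1,j=1] A[i]=4<=B[j]=7 take 4 → i++
[i=2,j=1] A[i]=6<=B[j]=7 take 6 → i++
[i=3,j=1] A[i]=9>B[j]=7 take 7 → j++
[i=3,j=2] A[i]=9<=B[j]=21 take 9 → i++
[i=4,j=2] A[i]=17<=B[j]=21 take 17 → i++
[i=5,j=2] A[i]=18<=B[j]=21 take 18 → i++
[i=6,j=2] A[i]=21<=B[j]=21 take 21 → i++
[i=7,j=2] A[i]=39>B[j]=21 take 21 → j++
[i=7,j=3] A[i]=39>B[j]=28 take 28 → j++
[i=7,j=4] A[i]=39>B[j]=31 take 31 → j++
[i=7,j=5] B done, take A[i]=39 → i++

merged[7] = 21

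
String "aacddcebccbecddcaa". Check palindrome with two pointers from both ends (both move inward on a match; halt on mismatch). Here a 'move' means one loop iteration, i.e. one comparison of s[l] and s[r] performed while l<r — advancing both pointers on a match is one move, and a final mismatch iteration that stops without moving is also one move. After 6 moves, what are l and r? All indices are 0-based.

l=6, r=11

[0,17] 'a'=='a' → l++,r--
[1,16] 'a'=='a' → l++,r--
[2,15] 'c'=='c' → l++,r--
[3,14] 'd'=='d' → l++,r--
[4,13] 'd'=='d' → l++,r--
[5,12] 'c'=='c' → l++,r--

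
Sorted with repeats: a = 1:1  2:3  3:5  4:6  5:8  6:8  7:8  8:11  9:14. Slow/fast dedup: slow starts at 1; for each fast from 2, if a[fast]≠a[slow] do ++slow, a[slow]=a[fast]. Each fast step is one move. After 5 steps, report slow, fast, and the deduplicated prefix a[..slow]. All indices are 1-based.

slow=5, fast=7, prefix=[1, 3, 5, 6, 8]

(s=1,f=2) a[fast]=3≠a[slow]=1 write a[2]=3 → slow++,fast++
(s=2,f=3) a[fast]=5≠a[slow]=3 write a[3]=5 → slow++,fast++
(s=3,f=4) a[fast]=6≠a[slow]=5 write a[4]=6 → slow++,fast++
(s=4,f=5) a[fast]=8≠a[slow]=6 write a[5]=8 → slow++,fast++
(s=5,f=6) a[fast]=8=a[slow] dup → fast++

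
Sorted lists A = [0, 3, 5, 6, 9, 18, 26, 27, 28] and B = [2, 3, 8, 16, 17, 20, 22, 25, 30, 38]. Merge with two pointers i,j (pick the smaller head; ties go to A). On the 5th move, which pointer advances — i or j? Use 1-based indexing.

i

[i=1,j=1] A[i]=0<=B[j]=2 take 0 → i++
[i=2,j=1] A[i]=3>B[j]=2 take 2 → j++
[i=2,j=2] A[i]=3<=B[j]=3 take 3 → i++
[i=3,j=2] A[i]=5>B[j]=3 take 3 → j++
[i=3,j=3] A[i]=5<=B[j]=8 take 5 → i++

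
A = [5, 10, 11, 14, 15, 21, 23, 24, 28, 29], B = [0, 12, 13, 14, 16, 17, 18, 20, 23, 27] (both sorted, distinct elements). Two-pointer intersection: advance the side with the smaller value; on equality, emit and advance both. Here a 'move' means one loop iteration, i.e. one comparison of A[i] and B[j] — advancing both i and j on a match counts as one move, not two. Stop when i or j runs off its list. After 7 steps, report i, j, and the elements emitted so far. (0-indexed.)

i=4, j=4, emitted=[14]

i=0 j=0: 5>0, j++
i=0 j=1: 5<12, i++
i=1 j=1: 10<12, i++
i=2 j=1: 11<12, i++
i=3 j=1: 14>12, j++
i=3 j=2: 14>13, j++
i=3 j=3: 14==14 emit, i++,j++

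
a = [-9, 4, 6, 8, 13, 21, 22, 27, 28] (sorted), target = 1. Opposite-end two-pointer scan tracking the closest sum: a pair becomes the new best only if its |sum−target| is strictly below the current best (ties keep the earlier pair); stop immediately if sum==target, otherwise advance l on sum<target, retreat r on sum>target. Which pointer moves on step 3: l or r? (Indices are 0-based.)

[0,8] -9+28=19 d=18 * → r--
[0,7] -9+27=18 d=17 * → r--
[0,6] -9+22=13 d=12 * → r--

r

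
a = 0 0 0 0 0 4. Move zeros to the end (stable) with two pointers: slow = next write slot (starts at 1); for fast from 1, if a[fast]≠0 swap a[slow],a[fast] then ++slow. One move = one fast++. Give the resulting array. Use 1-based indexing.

[4, 0, 0, 0, 0, 0]

slow=1 fast=1: a[fast]=0, fast++
slow=1 fast=2: a[fast]=0, fast++
slow=1 fast=3: a[fast]=0, fast++
slow=1 fast=4: a[fast]=0, fast++
slow=1 fast=5: a[fast]=0, fast++
slow=1 fast=6: a[fast]=4≠0 swap→a[1]=4, slow++,fast++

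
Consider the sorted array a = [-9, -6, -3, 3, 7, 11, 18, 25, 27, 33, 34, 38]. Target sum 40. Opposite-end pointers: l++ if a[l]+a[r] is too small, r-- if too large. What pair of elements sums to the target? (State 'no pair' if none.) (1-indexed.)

(7, 33)

[1,12] -9+38=29 <40 → l++
[2,12] -6+38=32 <40 → l++
[3,12] -3+38=35 <40 → l++
[4,12] 3+38=41 >40 → r--
[4,11] 3+34=37 <40 → l++
[5,11] 7+34=41 >40 → r--
[5,10] 7+33=40 → found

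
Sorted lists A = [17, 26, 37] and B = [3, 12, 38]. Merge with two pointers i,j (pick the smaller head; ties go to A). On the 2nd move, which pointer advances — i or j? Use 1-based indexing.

j

i=1 j=1: A[i]=17>B[j]=3 take 3, j++
i=1 j=2: A[i]=17>B[j]=12 take 12, j++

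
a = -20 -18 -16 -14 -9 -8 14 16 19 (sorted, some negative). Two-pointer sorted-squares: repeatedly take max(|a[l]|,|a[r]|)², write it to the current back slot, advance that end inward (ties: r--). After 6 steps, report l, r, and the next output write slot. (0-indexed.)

[0,8] |-20|>|19| out[8]=400 → l++
[1,8] |-18|<=|19| out[7]=361 → r--
[1,7] |-18|>|16| out[6]=324 → l++
[2,7] |-16|<=|16| out[5]=256 → r--
[2,6] |-16|>|14| out[4]=256 → l++
[3,6] |-14|<=|14| out[3]=196 → r--

l=3, r=5, next write slot=2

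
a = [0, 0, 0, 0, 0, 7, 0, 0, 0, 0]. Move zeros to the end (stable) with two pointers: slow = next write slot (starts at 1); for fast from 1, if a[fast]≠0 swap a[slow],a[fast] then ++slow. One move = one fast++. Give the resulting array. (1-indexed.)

[7, 0, 0, 0, 0, 0, 0, 0, 0, 0]

(s=1,f=1) a[fast]=0 → fast++
(s=1,f=2) a[fast]=0 → fast++
(s=1,f=3) a[fast]=0 → fast++
(s=1,f=4) a[fast]=0 → fast++
(s=1,f=5) a[fast]=0 → fast++
(s=1,f=6) a[fast]=7≠0 swap→a[1]=7 → slow++,fast++
(s=2,f=7) a[fast]=0 → fast++
(s=2,f=8) a[fast]=0 → fast++
(s=2,f=9) a[fast]=0 → fast++
(s=2,f=10) a[fast]=0 → fast++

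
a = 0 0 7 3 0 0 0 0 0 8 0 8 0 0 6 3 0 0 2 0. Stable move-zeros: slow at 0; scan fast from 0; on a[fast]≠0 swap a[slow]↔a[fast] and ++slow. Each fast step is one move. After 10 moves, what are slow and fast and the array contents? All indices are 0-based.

slow=0 fast=0: a[fast]=0, fast++
slow=0 fast=1: a[fast]=0, fast++
slow=0 fast=2: a[fast]=7≠0 swap→a[0]=7, slow++,fast++
slow=1 fast=3: a[fast]=3≠0 swap→a[1]=3, slow++,fast++
slow=2 fast=4: a[fast]=0, fast++
slow=2 fast=5: a[fast]=0, fast++
slow=2 fast=6: a[fast]=0, fast++
slow=2 fast=7: a[fast]=0, fast++
slow=2 fast=8: a[fast]=0, fast++
slow=2 fast=9: a[fast]=8≠0 swap→a[2]=8, slow++,fast++

slow=3, fast=10, a=[7, 3, 8, 0, 0, 0, 0, 0, 0, 0, 0, 8, 0, 0, 6, 3, 0, 0, 2, 0]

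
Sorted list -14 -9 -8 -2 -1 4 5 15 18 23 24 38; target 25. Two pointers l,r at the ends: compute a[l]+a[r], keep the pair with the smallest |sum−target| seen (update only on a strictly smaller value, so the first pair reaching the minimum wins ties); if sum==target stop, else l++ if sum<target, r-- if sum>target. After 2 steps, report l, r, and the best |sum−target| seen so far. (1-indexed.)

l=1 r=12: -14+38=24 d=1 *, l++
l=2 r=12: -9+38=29 d=4, r--

l=2, r=11, best |Δ|=1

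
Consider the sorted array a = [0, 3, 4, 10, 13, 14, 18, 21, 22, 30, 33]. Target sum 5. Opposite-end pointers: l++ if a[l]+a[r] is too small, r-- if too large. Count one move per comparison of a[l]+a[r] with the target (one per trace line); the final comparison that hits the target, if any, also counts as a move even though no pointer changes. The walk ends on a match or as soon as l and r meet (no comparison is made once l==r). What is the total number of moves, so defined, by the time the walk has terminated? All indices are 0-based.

[0,10] 0+33=33 >5 → r--
[0,9] 0+30=30 >5 → r--
[0,8] 0+22=22 >5 → r--
[0,7] 0+21=21 >5 → r--
[0,6] 0+18=18 >5 → r--
[0,5] 0+14=14 >5 → r--
[0,4] 0+13=13 >5 → r--
[0,3] 0+10=10 >5 → r--
[0,2] 0+4=4 <5 → l++
[1,2] 3+4=7 >5 → r--

10 moves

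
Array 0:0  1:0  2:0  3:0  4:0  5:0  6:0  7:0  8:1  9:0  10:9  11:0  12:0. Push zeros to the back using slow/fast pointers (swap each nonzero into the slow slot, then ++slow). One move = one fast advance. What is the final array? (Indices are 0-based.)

[1, 9, 0, 0, 0, 0, 0, 0, 0, 0, 0, 0, 0]

slow=0 fast=0: a[fast]=0, fast++
slow=0 fast=1: a[fast]=0, fast++
slow=0 fast=2: a[fast]=0, fast++
slow=0 fast=3: a[fast]=0, fast++
slow=0 fast=4: a[fast]=0, fast++
slow=0 fast=5: a[fast]=0, fast++
slow=0 fast=6: a[fast]=0, fast++
slow=0 fast=7: a[fast]=0, fast++
slow=0 fast=8: a[fast]=1≠0 swap→a[0]=1, slow++,fast++
slow=1 fast=9: a[fast]=0, fast++
slow=1 fast=10: a[fast]=9≠0 swap→a[1]=9, slow++,fast++
slow=2 fast=11: a[fast]=0, fast++
slow=2 fast=12: a[fast]=0, fast++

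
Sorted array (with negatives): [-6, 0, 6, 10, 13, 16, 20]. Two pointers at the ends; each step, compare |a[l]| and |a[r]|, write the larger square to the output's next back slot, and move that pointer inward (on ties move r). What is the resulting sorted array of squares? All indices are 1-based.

l=1 r=7: |-6|<=|20| out[7]=400, r--
l=1 r=6: |-6|<=|16| out[6]=256, r--
l=1 r=5: |-6|<=|13| out[5]=169, r--
l=1 r=4: |-6|<=|10| out[4]=100, r--
l=1 r=3: |-6|<=|6| out[3]=36, r--
l=1 r=2: |-6|>|0| out[2]=36, l++
l=2 r=2: |0|<=|0| out[1]=0, r--

[0, 36, 36, 100, 169, 256, 400]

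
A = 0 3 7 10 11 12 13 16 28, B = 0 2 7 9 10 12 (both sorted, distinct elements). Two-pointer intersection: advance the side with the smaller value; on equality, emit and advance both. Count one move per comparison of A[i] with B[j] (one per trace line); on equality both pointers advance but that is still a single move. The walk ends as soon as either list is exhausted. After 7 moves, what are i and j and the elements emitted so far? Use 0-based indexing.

i=5, j=5, emitted=[0, 7, 10]

i=0 j=0: 0==0 emit, i++,j++
i=1 j=1: 3>2, j++
i=1 j=2: 3<7, i++
i=2 j=2: 7==7 emit, i++,j++
i=3 j=3: 10>9, j++
i=3 j=4: 10==10 emit, i++,j++
i=4 j=5: 11<12, i++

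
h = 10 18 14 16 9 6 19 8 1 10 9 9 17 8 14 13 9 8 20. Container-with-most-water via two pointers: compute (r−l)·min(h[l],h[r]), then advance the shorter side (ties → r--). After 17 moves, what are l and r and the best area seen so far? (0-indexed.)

l=0 r=18: min(10,20)*18=180 best=180 *, l++
l=1 r=18: min(18,20)*17=306 best=306 *, l++
l=2 r=18: min(14,20)*16=224 best=306, l++
l=3 r=18: min(16,20)*15=240 best=306, l++
l=4 r=18: min(9,20)*14=126 best=306, l++
l=5 r=18: min(6,20)*13=78 best=306, l++
l=6 r=18: min(19,20)*12=228 best=306, l++
l=7 r=18: min(8,20)*11=88 best=306, l++
l=8 r=18: min(1,20)*10=10 best=306, l++
l=9 r=18: min(10,20)*9=90 best=306, l++
l=10 r=18: min(9,20)*8=72 best=306, l++
l=11 r=18: min(9,20)*7=63 best=306, l++
l=12 r=18: min(17,20)*6=102 best=306, l++
l=13 r=18: min(8,20)*5=40 best=306, l++
l=14 r=18: min(14,20)*4=56 best=306, l++
l=15 r=18: min(13,20)*3=39 best=306, l++
l=16 r=18: min(9,20)*2=18 best=306, l++

l=17, r=18, best area=306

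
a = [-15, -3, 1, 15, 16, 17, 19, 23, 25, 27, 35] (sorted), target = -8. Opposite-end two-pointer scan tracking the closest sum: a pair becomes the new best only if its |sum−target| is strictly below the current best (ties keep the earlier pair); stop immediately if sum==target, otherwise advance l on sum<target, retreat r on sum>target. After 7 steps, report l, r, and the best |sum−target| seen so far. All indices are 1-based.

l=1, r=4, best |Δ|=9

l=1 r=11: -15+35=20 d=28 *, r--
l=1 r=10: -15+27=12 d=20 *, r--
l=1 r=9: -15+25=10 d=18 *, r--
l=1 r=8: -15+23=8 d=16 *, r--
l=1 r=7: -15+19=4 d=12 *, r--
l=1 r=6: -15+17=2 d=10 *, r--
l=1 r=5: -15+16=1 d=9 *, r--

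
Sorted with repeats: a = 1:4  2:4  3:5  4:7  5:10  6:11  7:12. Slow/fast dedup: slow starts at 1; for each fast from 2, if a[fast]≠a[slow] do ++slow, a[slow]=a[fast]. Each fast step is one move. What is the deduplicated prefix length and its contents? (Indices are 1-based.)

(s=1,f=2) a[fast]=4=a[slow] dup → fast++
(s=1,f=3) a[fast]=5≠a[slow]=4 write a[2]=5 → slow++,fast++
(s=2,f=4) a[fast]=7≠a[slow]=5 write a[3]=7 → slow++,fast++
(s=3,f=5) a[fast]=10≠a[slow]=7 write a[4]=10 → slow++,fast++
(s=4,f=6) a[fast]=11≠a[slow]=10 write a[5]=11 → slow++,fast++
(s=5,f=7) a[fast]=12≠a[slow]=11 write a[6]=12 → slow++,fast++

length 6; prefix = [4, 5, 7, 10, 11, 12]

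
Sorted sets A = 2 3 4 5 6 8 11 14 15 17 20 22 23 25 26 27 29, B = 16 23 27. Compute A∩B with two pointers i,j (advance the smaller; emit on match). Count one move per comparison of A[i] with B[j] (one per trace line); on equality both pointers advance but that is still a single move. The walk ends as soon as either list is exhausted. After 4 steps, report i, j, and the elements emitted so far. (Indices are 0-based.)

i=0 j=0: 2<16, i++
i=1 j=0: 3<16, i++
i=2 j=0: 4<16, i++
i=3 j=0: 5<16, i++

i=4, j=0, emitted=[]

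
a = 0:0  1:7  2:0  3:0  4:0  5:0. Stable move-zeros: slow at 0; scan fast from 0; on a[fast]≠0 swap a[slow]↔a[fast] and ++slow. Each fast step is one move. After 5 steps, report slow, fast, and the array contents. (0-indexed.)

(s=0,f=0) a[fast]=0 → fast++
(s=0,f=1) a[fast]=7≠0 swap→a[0]=7 → slow++,fast++
(s=1,f=2) a[fast]=0 → fast++
(s=1,f=3) a[fast]=0 → fast++
(s=1,f=4) a[fast]=0 → fast++

slow=1, fast=5, a=[7, 0, 0, 0, 0, 0]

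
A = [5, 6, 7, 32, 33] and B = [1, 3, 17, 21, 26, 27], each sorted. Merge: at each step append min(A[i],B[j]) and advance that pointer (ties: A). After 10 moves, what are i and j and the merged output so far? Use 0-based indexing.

i=0 j=0: A[i]=5>B[j]=1 take 1, j++
i=0 j=1: A[i]=5>B[j]=3 take 3, j++
i=0 j=2: A[i]=5<=B[j]=17 take 5, i++
i=1 j=2: A[i]=6<=B[j]=17 take 6, i++
i=2 j=2: A[i]=7<=B[j]=17 take 7, i++
i=3 j=2: A[i]=32>B[j]=17 take 17, j++
i=3 j=3: A[i]=32>B[j]=21 take 21, j++
i=3 j=4: A[i]=32>B[j]=26 take 26, j++
i=3 j=5: A[i]=32>B[j]=27 take 27, j++
i=3 j=6: B done, take A[i]=32, i++

i=4, j=6, merged so far=[1, 3, 5, 6, 7, 17, 21, 26, 27, 32]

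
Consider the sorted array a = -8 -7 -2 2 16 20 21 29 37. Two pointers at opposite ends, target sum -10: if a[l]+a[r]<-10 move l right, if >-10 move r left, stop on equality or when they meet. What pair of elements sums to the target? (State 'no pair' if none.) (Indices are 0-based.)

(-8, -2)

[0,8] -8+37=29 >-10 → r--
[0,7] -8+29=21 >-10 → r--
[0,6] -8+21=13 >-10 → r--
[0,5] -8+20=12 >-10 → r--
[0,4] -8+16=8 >-10 → r--
[0,3] -8+2=-6 >-10 → r--
[0,2] -8+-2=-10 → found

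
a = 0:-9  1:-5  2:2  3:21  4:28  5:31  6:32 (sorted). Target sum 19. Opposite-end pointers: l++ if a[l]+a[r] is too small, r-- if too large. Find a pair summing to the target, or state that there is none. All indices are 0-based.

l=0 r=6: -9+32=23 >19, r--
l=0 r=5: -9+31=22 >19, r--
l=0 r=4: -9+28=19, found

(-9, 28)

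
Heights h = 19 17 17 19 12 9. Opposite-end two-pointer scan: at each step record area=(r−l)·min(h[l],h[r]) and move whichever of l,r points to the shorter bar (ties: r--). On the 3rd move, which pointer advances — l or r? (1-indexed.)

l=1 r=6: min(19,9)*5=45 best=45 *, r--
l=1 r=5: min(19,12)*4=48 best=48 *, r--
l=1 r=4: min(19,19)*3=57 best=57 *, r--

r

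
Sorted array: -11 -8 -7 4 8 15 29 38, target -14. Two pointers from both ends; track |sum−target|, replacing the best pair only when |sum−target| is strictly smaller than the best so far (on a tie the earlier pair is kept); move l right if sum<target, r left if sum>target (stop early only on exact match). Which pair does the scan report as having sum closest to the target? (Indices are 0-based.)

l=0 r=7: -11+38=27 d=41 *, r--
l=0 r=6: -11+29=18 d=32 *, r--
l=0 r=5: -11+15=4 d=18 *, r--
l=0 r=4: -11+8=-3 d=11 *, r--
l=0 r=3: -11+4=-7 d=7 *, r--
l=0 r=2: -11+-7=-18 d=4 *, l++
l=1 r=2: -8+-7=-15 d=1 *, l++

pair (-8, -7) with sum -15 (|Δ|=1)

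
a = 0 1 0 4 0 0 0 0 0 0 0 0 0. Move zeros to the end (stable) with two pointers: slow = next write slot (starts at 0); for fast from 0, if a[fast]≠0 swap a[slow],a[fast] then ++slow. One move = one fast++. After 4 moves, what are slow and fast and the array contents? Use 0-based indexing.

slow=2, fast=4, a=[1, 4, 0, 0, 0, 0, 0, 0, 0, 0, 0, 0, 0]

slow=0 fast=0: a[fast]=0, fast++
slow=0 fast=1: a[fast]=1≠0 swap→a[0]=1, slow++,fast++
slow=1 fast=2: a[fast]=0, fast++
slow=1 fast=3: a[fast]=4≠0 swap→a[1]=4, slow++,fast++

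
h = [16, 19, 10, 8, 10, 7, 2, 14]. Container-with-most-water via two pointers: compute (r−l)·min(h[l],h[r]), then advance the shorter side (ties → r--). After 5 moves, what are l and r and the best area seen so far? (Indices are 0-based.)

l=0 r=7: min(16,14)*7=98 best=98 *, r--
l=0 r=6: min(16,2)*6=12 best=98, r--
l=0 r=5: min(16,7)*5=35 best=98, r--
l=0 r=4: min(16,10)*4=40 best=98, r--
l=0 r=3: min(16,8)*3=24 best=98, r--

l=0, r=2, best area=98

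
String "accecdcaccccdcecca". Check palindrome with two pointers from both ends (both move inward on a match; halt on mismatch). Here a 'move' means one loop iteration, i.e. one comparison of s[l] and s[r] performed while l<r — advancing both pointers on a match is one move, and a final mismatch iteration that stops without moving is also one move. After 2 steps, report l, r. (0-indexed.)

l=2, r=15

l=0 r=17: 'a'=='a', l++,r--
l=1 r=16: 'c'=='c', l++,r--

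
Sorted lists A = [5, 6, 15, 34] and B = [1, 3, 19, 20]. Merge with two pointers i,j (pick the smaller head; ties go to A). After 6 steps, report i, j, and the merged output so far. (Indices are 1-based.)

[i=1,j=1] A[i]=5>B[j]=1 take 1 → j++
[i=1,j=2] A[i]=5>B[j]=3 take 3 → j++
[i=1,j=3] A[i]=5<=B[j]=19 take 5 → i++
[i=2,j=3] A[i]=6<=B[j]=19 take 6 → i++
[i=3,j=3] A[i]=15<=B[j]=19 take 15 → i++
[i=4,j=3] A[i]=34>B[j]=19 take 19 → j++

i=4, j=4, merged so far=[1, 3, 5, 6, 15, 19]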